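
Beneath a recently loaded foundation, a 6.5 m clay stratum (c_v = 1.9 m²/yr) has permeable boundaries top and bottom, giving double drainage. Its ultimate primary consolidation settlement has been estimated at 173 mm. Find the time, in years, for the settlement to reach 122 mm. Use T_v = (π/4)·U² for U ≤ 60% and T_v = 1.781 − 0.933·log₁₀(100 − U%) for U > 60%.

t ≈ 2.28 years

Drainage path length: H_d = H/2 = 3.25 m (double drainage).
U = S(t)/S_ult = 122/173 = 0.7052.
U > 60%: T_v = 1.781 − 0.933·log₁₀(100 − 70.52) = 0.40993.
t = T_v·H_d²/c_v = 0.40993×3.25²/1.9 = 2.279 years.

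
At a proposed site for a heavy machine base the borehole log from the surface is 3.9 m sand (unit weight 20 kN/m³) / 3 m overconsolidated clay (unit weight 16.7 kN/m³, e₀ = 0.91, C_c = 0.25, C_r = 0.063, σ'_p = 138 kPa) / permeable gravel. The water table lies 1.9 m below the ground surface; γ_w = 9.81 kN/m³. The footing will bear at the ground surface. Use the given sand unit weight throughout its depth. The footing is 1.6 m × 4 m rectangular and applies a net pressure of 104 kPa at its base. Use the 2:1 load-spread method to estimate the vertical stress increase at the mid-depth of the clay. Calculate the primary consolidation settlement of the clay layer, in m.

Mid-depth of clay below the ground surface: z = 3.9 + 3/2 = 5.4 m.
Total vertical stress at mid-clay: σ_v = 20×3.9 + 16.7×1.5 = 103.05 kPa.
Pore pressure: u = 9.81×(5.4 − 1.9) = 34.335 kPa.
Initial effective stress: σ'_0 = σ_v − u = 103.05 − 34.335 = 68.715 kPa.
Stress increase at mid-clay by the 2:1 spreading method:
Δσ = qBL/((B+z)(L+z)) = 104×1.6×4/((1.6+5.4)(4+5.4)) = 10.116 kPa
Final effective stress: σ'_f = 68.715 + 10.116 = 78.831 kPa.
σ'_f = 78.831 ≤ σ'_p = 138 kPa, so the clay remains overconsolidated and only the recompression index applies:
S_c = C_r·H/(1+e₀)·log₁₀(σ'_f/σ'_0) = 0.063×3/1.91×log₁₀(78.831/68.715)
    = 0.098954 × 0.059645 = 0.005902 m

S_c ≈ 0.0059 m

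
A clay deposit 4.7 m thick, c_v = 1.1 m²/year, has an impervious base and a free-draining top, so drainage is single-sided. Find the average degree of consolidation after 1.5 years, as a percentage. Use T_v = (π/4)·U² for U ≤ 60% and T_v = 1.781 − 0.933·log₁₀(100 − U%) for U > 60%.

Drainage path length: H_d = H = 4.7 m (single drainage).
T_v = c_v·t/H_d² = 1.1×1.5/4.7² = 0.074694.
T_v = 0.074694 corresponds to the U ≤ 60% branch:
U = √(4T_v/π) = 0.3084

U ≈ 30.8 %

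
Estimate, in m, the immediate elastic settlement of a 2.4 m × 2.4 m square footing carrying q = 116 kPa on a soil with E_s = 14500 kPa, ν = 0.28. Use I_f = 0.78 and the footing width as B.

S_e ≈ 0.0138 m

Immediate (elastic) settlement: S_e = q·B·(1−ν²)/E_s · I_f.
S_e = 116 × 2.4 × (1 − 0.28²) / 14500 × 0.78
    = 116 × 2.4 × 0.9216 / 14500 × 0.78
    = 0.0138 m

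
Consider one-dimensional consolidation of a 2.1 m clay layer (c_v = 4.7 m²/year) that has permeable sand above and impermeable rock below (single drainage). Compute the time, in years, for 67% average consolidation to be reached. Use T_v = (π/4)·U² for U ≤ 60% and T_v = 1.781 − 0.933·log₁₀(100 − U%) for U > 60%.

Drainage path length: H_d = H = 2.1 m (single drainage).
U > 60%: T_v = 1.781 − 0.933·log₁₀(100 − 67) = 0.36423.
t = T_v·H_d²/c_v = 0.36423×2.1²/4.7 = 0.3418 years.

t ≈ 0.342 years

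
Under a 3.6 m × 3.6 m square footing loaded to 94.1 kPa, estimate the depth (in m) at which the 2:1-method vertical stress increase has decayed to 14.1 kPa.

z ≈ 5.7 m

2:1 spreading — at depth z the loaded area has grown by z in each plan dimension:
qB²/(B+z)² = Δσ_z ⇒ z = B(√(q/Δσ_z) − 1) = 3.6×(√(94.1/14.1) − 1) = 5.7 m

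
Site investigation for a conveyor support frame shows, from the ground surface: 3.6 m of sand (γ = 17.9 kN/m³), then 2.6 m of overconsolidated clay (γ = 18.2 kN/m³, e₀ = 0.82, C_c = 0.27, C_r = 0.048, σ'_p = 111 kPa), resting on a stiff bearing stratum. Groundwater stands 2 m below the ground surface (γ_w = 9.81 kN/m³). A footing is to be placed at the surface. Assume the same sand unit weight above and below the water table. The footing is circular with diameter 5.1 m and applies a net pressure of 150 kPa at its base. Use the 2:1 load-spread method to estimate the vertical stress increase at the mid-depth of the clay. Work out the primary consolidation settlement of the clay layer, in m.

Mid-depth of clay below the ground surface: z = 3.6 + 2.6/2 = 4.9 m.
Total vertical stress at mid-clay: σ_v = 17.9×3.6 + 18.2×1.3 = 88.1 kPa.
Pore pressure: u = 9.81×(4.9 − 2) = 28.449 kPa.
Initial effective stress: σ'_0 = σ_v − u = 88.1 − 28.449 = 59.651 kPa.
Stress increase at mid-clay by the 2:1 spreading method:
Δσ ≈ qD²/(D+z)² = 150×5.1²/(5.1+4.9)² = 39.015 kPa
Final effective stress: σ'_f = 59.651 + 39.015 = 98.666 kPa.
σ'_f = 98.666 ≤ σ'_p = 111 kPa, so the clay remains overconsolidated and only the recompression index applies:
S_c = C_r·H/(1+e₀)·log₁₀(σ'_f/σ'_0) = 0.048×2.6/1.82×log₁₀(98.666/59.651)
    = 0.068573 × 0.21855 = 0.01499 m

S_c ≈ 0.015 m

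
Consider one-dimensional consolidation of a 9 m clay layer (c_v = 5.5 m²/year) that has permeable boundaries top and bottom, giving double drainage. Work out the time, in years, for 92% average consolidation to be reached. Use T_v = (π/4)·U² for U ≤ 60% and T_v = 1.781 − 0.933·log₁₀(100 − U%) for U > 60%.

t ≈ 3.46 years

Drainage path length: H_d = H/2 = 4.5 m (double drainage).
U > 60%: T_v = 1.781 − 0.933·log₁₀(100 − 92) = 0.93842.
t = T_v·H_d²/c_v = 0.93842×4.5²/5.5 = 3.455 years.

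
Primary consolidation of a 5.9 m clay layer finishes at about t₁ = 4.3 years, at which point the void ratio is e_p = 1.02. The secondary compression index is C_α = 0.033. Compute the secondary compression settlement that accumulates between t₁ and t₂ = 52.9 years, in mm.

S_s ≈ 105 mm

Secondary compression: S_s = C_α·H/(1+e_p)·log₁₀(t₂/t₁)
S_s = 0.033×5.9/(1+1.02)×log₁₀(52.9/4.3)
    = 0.09639 × 1.09 = 0.1051 m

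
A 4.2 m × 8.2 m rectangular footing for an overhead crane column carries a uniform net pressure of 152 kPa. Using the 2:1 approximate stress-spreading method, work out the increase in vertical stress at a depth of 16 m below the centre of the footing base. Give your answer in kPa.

Δσ_z ≈ 10.7 kPa

By the 2:1 method the load spreads at 1 horizontal : 2 vertical, so at depth z the loaded area has grown by z in each plan dimension:
Δσ = qBL/((B+z)(L+z)) = 152×4.2×8.2/((4.2+16)(8.2+16)) = 10.709 kPa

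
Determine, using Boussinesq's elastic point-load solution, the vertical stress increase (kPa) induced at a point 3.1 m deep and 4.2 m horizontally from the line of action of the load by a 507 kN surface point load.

Boussinesq vertical stress below a point load on an elastic half-space:
Δσ_z = 3P/(2πz²) · [1 + (r/z)²]^(−5/2)
r/z = 4.2/3.1 = 1.3548; [1+(r/z)²]^(−5/2) = 0.073857.
Δσ_z = 3×507/(2π×3.1²) × 0.073857 = 25.19 × 0.073857 = 1.86 kPa

Δσ_z ≈ 1.86 kPa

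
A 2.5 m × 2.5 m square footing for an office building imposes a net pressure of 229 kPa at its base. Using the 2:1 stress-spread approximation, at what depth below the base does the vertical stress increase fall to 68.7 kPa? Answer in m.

z ≈ 2.06 m

2:1 spreading — at depth z the loaded area has grown by z in each plan dimension:
qB²/(B+z)² = Δσ_z ⇒ z = B(√(q/Δσ_z) − 1) = 2.5×(√(229/68.7) − 1) = 2.064 m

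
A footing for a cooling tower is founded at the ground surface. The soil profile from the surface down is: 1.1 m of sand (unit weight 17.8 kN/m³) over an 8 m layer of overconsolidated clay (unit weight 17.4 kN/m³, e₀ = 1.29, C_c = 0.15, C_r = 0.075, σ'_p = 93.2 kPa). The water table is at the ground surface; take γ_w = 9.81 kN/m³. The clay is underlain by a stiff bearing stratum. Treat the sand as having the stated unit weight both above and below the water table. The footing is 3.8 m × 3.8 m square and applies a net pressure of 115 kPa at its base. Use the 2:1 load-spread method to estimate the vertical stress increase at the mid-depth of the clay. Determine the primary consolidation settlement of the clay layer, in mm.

S_c ≈ 48.8 mm

Mid-depth of clay below the ground surface: z = 1.1 + 8/2 = 5.1 m.
Total vertical stress at mid-clay: σ_v = 17.8×1.1 + 17.4×4 = 89.18 kPa.
Pore pressure: u = 9.81×(5.1 − 0) = 50.031 kPa.
Initial effective stress: σ'_0 = σ_v − u = 89.18 − 50.031 = 39.149 kPa.
Stress increase at mid-clay by the 2:1 spreading method:
Δσ = qBL/((B+z)(L+z)) = 115×3.8×3.8/((3.8+5.1)(3.8+5.1)) = 20.965 kPa
Final effective stress: σ'_f = 39.149 + 20.965 = 60.114 kPa.
σ'_f = 60.114 ≤ σ'_p = 93.2 kPa, so the clay remains overconsolidated and only the recompression index applies:
S_c = C_r·H/(1+e₀)·log₁₀(σ'_f/σ'_0) = 0.075×8/2.29×log₁₀(60.114/39.149)
    = 0.262 × 0.18625 = 0.0488 m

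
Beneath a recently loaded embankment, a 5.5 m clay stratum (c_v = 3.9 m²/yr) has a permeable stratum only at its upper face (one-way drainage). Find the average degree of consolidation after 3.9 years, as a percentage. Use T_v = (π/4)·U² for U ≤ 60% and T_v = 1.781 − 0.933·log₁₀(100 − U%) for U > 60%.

U ≈ 76.6 %

Drainage path length: H_d = H = 5.5 m (single drainage).
T_v = c_v·t/H_d² = 3.9×3.9/5.5² = 0.50281.
T_v = 0.50281 corresponds to the U > 60% branch:
U = 1 − 10^((1.781 − T_v)/0.933)/100 = 0.7656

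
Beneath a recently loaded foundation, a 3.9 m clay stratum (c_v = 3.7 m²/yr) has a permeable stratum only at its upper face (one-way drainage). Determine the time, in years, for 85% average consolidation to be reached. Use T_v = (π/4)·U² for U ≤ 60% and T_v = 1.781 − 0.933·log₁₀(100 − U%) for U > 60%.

Drainage path length: H_d = H = 3.9 m (single drainage).
U > 60%: T_v = 1.781 − 0.933·log₁₀(100 − 85) = 0.68371.
t = T_v·H_d²/c_v = 0.68371×3.9²/3.7 = 2.811 years.

t ≈ 2.81 years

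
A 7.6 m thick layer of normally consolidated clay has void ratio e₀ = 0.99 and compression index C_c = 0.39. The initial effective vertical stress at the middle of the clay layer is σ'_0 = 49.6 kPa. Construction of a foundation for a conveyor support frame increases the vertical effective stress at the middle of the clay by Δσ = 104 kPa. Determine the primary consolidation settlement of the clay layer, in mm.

S_c ≈ 731 mm

Final effective stress: σ'_f = σ'_0 + Δσ = 49.6 + 104 = 153.6 kPa.
Normally consolidated clay, so the full stress increment lies on the virgin compression line:
S_c = C_c·H/(1+e₀)·log₁₀(σ'_f/σ'_0) = 0.39×7.6/(1+0.99)×log₁₀(153.6/49.6)
    = 1.4894 × 0.49091 = 0.7312 m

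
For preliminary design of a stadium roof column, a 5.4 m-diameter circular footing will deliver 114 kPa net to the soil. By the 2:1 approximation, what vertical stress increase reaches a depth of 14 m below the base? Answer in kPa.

By the 2:1 method the load spreads at 1 horizontal : 2 vertical, so at depth z the loaded area has grown by z in each plan dimension:
Δσ ≈ qD²/(D+z)² = 114×5.4²/(5.4+14)² = 8.8326 kPa

Δσ_z ≈ 8.83 kPa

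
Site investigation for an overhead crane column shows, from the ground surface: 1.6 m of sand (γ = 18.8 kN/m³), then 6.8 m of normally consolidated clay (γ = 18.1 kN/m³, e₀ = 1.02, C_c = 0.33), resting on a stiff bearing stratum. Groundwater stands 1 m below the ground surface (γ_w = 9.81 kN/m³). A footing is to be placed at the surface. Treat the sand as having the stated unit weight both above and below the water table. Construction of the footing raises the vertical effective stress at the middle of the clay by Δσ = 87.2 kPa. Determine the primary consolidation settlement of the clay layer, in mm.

S_c ≈ 473 mm

Mid-depth of clay below the ground surface: z = 1.6 + 6.8/2 = 5 m.
Total vertical stress at mid-clay: σ_v = 18.8×1.6 + 18.1×3.4 = 91.62 kPa.
Pore pressure: u = 9.81×(5 − 1) = 39.24 kPa.
Initial effective stress: σ'_0 = σ_v − u = 91.62 − 39.24 = 52.38 kPa.
Final effective stress: σ'_f = σ'_0 + Δσ = 52.38 + 87.2 = 139.58 kPa.
Normally consolidated clay, so the full stress increment lies on the virgin compression line:
S_c = C_c·H/(1+e₀)·log₁₀(σ'_f/σ'_0) = 0.33×6.8/(1+1.02)×log₁₀(139.58/52.38)
    = 1.1109 × 0.42566 = 0.4729 m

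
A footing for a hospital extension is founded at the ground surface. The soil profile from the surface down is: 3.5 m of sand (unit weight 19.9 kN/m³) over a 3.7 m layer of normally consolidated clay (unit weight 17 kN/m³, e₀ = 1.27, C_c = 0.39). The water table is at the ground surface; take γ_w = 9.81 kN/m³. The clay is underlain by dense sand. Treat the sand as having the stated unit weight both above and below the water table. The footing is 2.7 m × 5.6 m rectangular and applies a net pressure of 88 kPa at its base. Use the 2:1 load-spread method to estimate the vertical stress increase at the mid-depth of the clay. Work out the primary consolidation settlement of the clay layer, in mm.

Mid-depth of clay below the ground surface: z = 3.5 + 3.7/2 = 5.35 m.
Total vertical stress at mid-clay: σ_v = 19.9×3.5 + 17×1.85 = 101.1 kPa.
Pore pressure: u = 9.81×(5.35 − 0) = 52.483 kPa.
Initial effective stress: σ'_0 = σ_v − u = 101.1 − 52.483 = 48.617 kPa.
Stress increase at mid-clay by the 2:1 spreading method:
Δσ = qBL/((B+z)(L+z)) = 88×2.7×5.6/((2.7+5.35)(5.6+5.35)) = 15.095 kPa
Final effective stress: σ'_f = σ'_0 + Δσ = 48.617 + 15.095 = 63.712 kPa.
Normally consolidated clay, so the full stress increment lies on the virgin compression line:
S_c = C_c·H/(1+e₀)·log₁₀(σ'_f/σ'_0) = 0.39×3.7/(1+1.27)×log₁₀(63.712/48.617)
    = 0.63568 × 0.11743 = 0.07465 m

S_c ≈ 74.6 mm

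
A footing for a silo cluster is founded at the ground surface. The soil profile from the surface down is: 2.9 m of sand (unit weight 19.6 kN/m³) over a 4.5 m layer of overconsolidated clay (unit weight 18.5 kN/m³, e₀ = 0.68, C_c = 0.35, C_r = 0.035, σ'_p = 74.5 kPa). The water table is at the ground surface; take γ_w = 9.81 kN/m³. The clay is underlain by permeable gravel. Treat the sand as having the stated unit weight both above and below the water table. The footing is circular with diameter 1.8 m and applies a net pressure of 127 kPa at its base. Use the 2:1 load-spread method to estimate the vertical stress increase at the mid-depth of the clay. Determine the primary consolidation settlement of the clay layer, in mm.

Mid-depth of clay below the ground surface: z = 2.9 + 4.5/2 = 5.15 m.
Total vertical stress at mid-clay: σ_v = 19.6×2.9 + 18.5×2.25 = 98.465 kPa.
Pore pressure: u = 9.81×(5.15 − 0) = 50.522 kPa.
Initial effective stress: σ'_0 = σ_v − u = 98.465 − 50.522 = 47.943 kPa.
Stress increase at mid-clay by the 2:1 spreading method:
Δσ ≈ qD²/(D+z)² = 127×1.8²/(1.8+5.15)² = 8.5188 kPa
Final effective stress: σ'_f = 47.943 + 8.5188 = 56.462 kPa.
σ'_f = 56.462 ≤ σ'_p = 74.5 kPa, so the clay remains overconsolidated and only the recompression index applies:
S_c = C_r·H/(1+e₀)·log₁₀(σ'_f/σ'_0) = 0.035×4.5/1.68×log₁₀(56.462/47.943)
    = 0.093751 × 0.071031 = 0.006659 m

S_c ≈ 6.66 mm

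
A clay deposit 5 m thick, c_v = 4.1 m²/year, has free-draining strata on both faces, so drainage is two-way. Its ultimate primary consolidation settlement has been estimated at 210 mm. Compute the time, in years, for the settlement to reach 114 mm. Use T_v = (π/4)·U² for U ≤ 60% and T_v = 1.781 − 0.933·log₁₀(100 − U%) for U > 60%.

Drainage path length: H_d = H/2 = 2.5 m (double drainage).
U = S(t)/S_ult = 114/210 = 0.5429.
U ≤ 60%: T_v = (π/4)·U² = (π/4)×0.54286² = 0.23145.
t = T_v·H_d²/c_v = 0.23145×2.5²/4.1 = 0.3528 years.

t ≈ 0.353 years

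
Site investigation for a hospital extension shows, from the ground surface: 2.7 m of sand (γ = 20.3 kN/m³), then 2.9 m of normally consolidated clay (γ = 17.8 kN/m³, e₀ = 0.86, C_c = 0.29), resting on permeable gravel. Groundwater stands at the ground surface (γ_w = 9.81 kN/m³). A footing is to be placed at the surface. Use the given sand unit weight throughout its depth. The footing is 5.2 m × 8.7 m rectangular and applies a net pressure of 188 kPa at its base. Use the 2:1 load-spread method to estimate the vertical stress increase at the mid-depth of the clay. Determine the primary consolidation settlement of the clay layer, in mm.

Mid-depth of clay below the ground surface: z = 2.7 + 2.9/2 = 4.15 m.
Total vertical stress at mid-clay: σ_v = 20.3×2.7 + 17.8×1.45 = 80.62 kPa.
Pore pressure: u = 9.81×(4.15 − 0) = 40.712 kPa.
Initial effective stress: σ'_0 = σ_v − u = 80.62 − 40.712 = 39.908 kPa.
Stress increase at mid-clay by the 2:1 spreading method:
Δσ = qBL/((B+z)(L+z)) = 188×5.2×8.7/((5.2+4.15)(8.7+4.15)) = 70.789 kPa
Final effective stress: σ'_f = σ'_0 + Δσ = 39.908 + 70.789 = 110.7 kPa.
Normally consolidated clay, so the full stress increment lies on the virgin compression line:
S_c = C_c·H/(1+e₀)·log₁₀(σ'_f/σ'_0) = 0.29×2.9/(1+0.86)×log₁₀(110.7/39.908)
    = 0.45215 × 0.44309 = 0.2003 m

S_c ≈ 200 mm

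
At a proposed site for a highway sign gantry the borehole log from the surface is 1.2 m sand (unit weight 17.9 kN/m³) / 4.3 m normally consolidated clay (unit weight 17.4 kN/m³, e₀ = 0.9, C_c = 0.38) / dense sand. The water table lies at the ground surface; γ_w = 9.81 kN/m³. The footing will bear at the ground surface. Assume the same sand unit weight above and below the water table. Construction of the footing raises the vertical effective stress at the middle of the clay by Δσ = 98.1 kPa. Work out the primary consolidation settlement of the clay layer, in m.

S_c ≈ 0.583 m

Mid-depth of clay below the ground surface: z = 1.2 + 4.3/2 = 3.35 m.
Total vertical stress at mid-clay: σ_v = 17.9×1.2 + 17.4×2.15 = 58.89 kPa.
Pore pressure: u = 9.81×(3.35 − 0) = 32.864 kPa.
Initial effective stress: σ'_0 = σ_v − u = 58.89 − 32.864 = 26.026 kPa.
Final effective stress: σ'_f = σ'_0 + Δσ = 26.026 + 98.1 = 124.13 kPa.
Normally consolidated clay, so the full stress increment lies on the virgin compression line:
S_c = C_c·H/(1+e₀)·log₁₀(σ'_f/σ'_0) = 0.38×4.3/(1+0.9)×log₁₀(124.13/26.026)
    = 0.86 × 0.67847 = 0.5835 m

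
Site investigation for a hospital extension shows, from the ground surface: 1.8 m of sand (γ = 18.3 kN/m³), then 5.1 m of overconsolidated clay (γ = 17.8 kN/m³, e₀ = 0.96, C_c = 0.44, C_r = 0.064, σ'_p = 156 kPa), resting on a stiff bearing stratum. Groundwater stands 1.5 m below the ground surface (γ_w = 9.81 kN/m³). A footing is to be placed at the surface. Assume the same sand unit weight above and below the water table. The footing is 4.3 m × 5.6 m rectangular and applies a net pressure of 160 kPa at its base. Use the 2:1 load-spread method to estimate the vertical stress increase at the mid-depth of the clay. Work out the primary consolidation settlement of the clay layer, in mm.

Mid-depth of clay below the ground surface: z = 1.8 + 5.1/2 = 4.35 m.
Total vertical stress at mid-clay: σ_v = 18.3×1.8 + 17.8×2.55 = 78.33 kPa.
Pore pressure: u = 9.81×(4.35 − 1.5) = 27.959 kPa.
Initial effective stress: σ'_0 = σ_v − u = 78.33 − 27.959 = 50.371 kPa.
Stress increase at mid-clay by the 2:1 spreading method:
Δσ = qBL/((B+z)(L+z)) = 160×4.3×5.6/((4.3+4.35)(5.6+4.35)) = 44.765 kPa
Final effective stress: σ'_f = 50.371 + 44.765 = 95.136 kPa.
σ'_f = 95.136 ≤ σ'_p = 156 kPa, so the clay remains overconsolidated and only the recompression index applies:
S_c = C_r·H/(1+e₀)·log₁₀(σ'_f/σ'_0) = 0.064×5.1/1.96×log₁₀(95.136/50.371)
    = 0.16653 × 0.27616 = 0.04599 m

S_c ≈ 46 mm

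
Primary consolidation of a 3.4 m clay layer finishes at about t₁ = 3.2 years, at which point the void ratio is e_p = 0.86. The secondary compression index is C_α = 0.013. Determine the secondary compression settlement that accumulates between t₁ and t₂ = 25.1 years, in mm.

Secondary compression: S_s = C_α·H/(1+e_p)·log₁₀(t₂/t₁)
S_s = 0.013×3.4/(1+0.86)×log₁₀(25.1/3.2)
    = 0.02376 × 0.8945 = 0.02126 m

S_s ≈ 21.3 mm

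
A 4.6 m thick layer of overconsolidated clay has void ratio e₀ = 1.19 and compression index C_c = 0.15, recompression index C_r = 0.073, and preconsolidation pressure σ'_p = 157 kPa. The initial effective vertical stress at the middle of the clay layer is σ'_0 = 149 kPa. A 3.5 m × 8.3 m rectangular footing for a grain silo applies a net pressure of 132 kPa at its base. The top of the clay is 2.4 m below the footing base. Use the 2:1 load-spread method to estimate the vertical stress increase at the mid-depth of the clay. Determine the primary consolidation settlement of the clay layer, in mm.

S_c ≈ 25.9 mm

Mid-depth of clay below the footing base: z = 2.4 + 4.6/2 = 4.7 m.
Stress increase at mid-clay by the 2:1 spreading method:
Δσ = qBL/((B+z)(L+z)) = 132×3.5×8.3/((3.5+4.7)(8.3+4.7)) = 35.972 kPa
Final effective stress: σ'_f = 149 + 35.972 = 184.97 kPa.
σ'_f = 184.97 > σ'_p = 157 kPa, so the stress path crosses the preconsolidation pressure — recompression up to σ'_p, then virgin compression beyond:
S_c = H/(1+e₀)·[C_r·log₁₀(σ'_p/σ'_0) + C_c·log₁₀(σ'_f/σ'_p)]
    = 4.6/2.19 × [0.073×log₁₀(157/149) + 0.15×log₁₀(184.97/157)]
    = 2.1005 × [0.0016581 + 0.01068] = 0.02592 m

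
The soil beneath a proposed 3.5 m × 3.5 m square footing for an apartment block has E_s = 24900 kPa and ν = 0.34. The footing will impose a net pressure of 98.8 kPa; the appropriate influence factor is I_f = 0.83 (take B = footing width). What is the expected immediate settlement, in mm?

S_e ≈ 10.2 mm

Immediate (elastic) settlement: S_e = q·B·(1−ν²)/E_s · I_f.
S_e = 98.8 × 3.5 × (1 − 0.34²) / 24900 × 0.83
    = 98.8 × 3.5 × 0.8844 / 24900 × 0.83
    = 0.01019 m = 10.19 mm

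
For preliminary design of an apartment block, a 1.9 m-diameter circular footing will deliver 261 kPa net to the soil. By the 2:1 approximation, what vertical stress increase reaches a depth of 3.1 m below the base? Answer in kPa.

By the 2:1 method the load spreads at 1 horizontal : 2 vertical, so at depth z the loaded area has grown by z in each plan dimension:
Δσ ≈ qD²/(D+z)² = 261×1.9²/(1.9+3.1)² = 37.688 kPa

Δσ_z ≈ 37.7 kPa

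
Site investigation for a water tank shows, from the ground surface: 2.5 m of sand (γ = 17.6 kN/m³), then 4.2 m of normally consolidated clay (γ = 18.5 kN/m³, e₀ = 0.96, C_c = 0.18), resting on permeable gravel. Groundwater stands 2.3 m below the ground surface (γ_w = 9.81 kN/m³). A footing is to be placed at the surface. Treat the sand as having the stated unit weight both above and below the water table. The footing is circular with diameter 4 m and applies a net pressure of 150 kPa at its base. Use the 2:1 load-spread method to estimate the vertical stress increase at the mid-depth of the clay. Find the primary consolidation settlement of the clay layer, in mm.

Mid-depth of clay below the ground surface: z = 2.5 + 4.2/2 = 4.6 m.
Total vertical stress at mid-clay: σ_v = 17.6×2.5 + 18.5×2.1 = 82.85 kPa.
Pore pressure: u = 9.81×(4.6 − 2.3) = 22.563 kPa.
Initial effective stress: σ'_0 = σ_v − u = 82.85 − 22.563 = 60.287 kPa.
Stress increase at mid-clay by the 2:1 spreading method:
Δσ ≈ qD²/(D+z)² = 150×4²/(4+4.6)² = 32.45 kPa
Final effective stress: σ'_f = σ'_0 + Δσ = 60.287 + 32.45 = 92.737 kPa.
Normally consolidated clay, so the full stress increment lies on the virgin compression line:
S_c = C_c·H/(1+e₀)·log₁₀(σ'_f/σ'_0) = 0.18×4.2/(1+0.96)×log₁₀(92.737/60.287)
    = 0.38571 × 0.18703 = 0.07214 m

S_c ≈ 72.1 mm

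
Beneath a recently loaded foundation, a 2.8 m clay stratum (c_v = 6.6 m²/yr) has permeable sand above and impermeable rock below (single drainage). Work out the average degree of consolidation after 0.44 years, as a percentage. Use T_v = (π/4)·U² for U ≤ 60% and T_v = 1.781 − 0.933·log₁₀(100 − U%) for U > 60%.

Drainage path length: H_d = H = 2.8 m (single drainage).
T_v = c_v·t/H_d² = 6.6×0.44/2.8² = 0.37041.
T_v = 0.37041 corresponds to the U > 60% branch:
U = 1 − 10^((1.781 − T_v)/0.933)/100 = 0.675

U ≈ 67.5 %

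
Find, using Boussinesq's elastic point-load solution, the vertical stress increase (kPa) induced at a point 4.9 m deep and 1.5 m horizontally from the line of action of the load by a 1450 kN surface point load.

Δσ_z ≈ 23 kPa

Boussinesq vertical stress below a point load on an elastic half-space:
Δσ_z = 3P/(2πz²) · [1 + (r/z)²]^(−5/2)
r/z = 1.5/4.9 = 0.30612; [1+(r/z)²]^(−5/2) = 0.79936.
Δσ_z = 3×1450/(2π×4.9²) × 0.79936 = 28.835 × 0.79936 = 23.05 kPa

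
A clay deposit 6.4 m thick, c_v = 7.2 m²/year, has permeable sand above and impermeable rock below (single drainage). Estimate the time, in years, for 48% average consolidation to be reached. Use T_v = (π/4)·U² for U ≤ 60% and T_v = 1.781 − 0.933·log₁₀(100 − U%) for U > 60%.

t ≈ 1.03 years

Drainage path length: H_d = H = 6.4 m (single drainage).
U ≤ 60%: T_v = (π/4)·U² = (π/4)×0.48² = 0.18096.
t = T_v·H_d²/c_v = 0.18096×6.4²/7.2 = 1.029 years.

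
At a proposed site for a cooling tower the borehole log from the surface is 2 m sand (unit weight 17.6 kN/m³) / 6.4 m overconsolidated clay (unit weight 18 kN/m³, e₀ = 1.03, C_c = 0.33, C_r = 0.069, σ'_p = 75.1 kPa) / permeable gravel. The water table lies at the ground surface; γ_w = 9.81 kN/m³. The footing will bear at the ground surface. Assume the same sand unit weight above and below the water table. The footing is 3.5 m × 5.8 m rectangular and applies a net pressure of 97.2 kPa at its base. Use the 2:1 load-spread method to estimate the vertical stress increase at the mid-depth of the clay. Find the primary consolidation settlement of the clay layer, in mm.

S_c ≈ 37.9 mm

Mid-depth of clay below the ground surface: z = 2 + 6.4/2 = 5.2 m.
Total vertical stress at mid-clay: σ_v = 17.6×2 + 18×3.2 = 92.8 kPa.
Pore pressure: u = 9.81×(5.2 − 0) = 51.012 kPa.
Initial effective stress: σ'_0 = σ_v − u = 92.8 − 51.012 = 41.788 kPa.
Stress increase at mid-clay by the 2:1 spreading method:
Δσ = qBL/((B+z)(L+z)) = 97.2×3.5×5.8/((3.5+5.2)(5.8+5.2)) = 20.618 kPa
Final effective stress: σ'_f = 41.788 + 20.618 = 62.406 kPa.
σ'_f = 62.406 ≤ σ'_p = 75.1 kPa, so the clay remains overconsolidated and only the recompression index applies:
S_c = C_r·H/(1+e₀)·log₁₀(σ'_f/σ'_0) = 0.069×6.4/2.03×log₁₀(62.406/41.788)
    = 0.21754 × 0.17417 = 0.03789 m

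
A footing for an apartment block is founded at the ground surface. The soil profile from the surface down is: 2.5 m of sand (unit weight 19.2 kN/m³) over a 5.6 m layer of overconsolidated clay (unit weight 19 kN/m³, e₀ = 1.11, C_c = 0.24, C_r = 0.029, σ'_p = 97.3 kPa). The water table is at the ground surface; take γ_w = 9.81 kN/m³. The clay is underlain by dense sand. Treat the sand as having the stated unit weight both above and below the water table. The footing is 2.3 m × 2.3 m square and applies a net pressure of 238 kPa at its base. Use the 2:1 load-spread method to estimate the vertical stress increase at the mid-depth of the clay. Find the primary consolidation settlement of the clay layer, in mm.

Mid-depth of clay below the ground surface: z = 2.5 + 5.6/2 = 5.3 m.
Total vertical stress at mid-clay: σ_v = 19.2×2.5 + 19×2.8 = 101.2 kPa.
Pore pressure: u = 9.81×(5.3 − 0) = 51.993 kPa.
Initial effective stress: σ'_0 = σ_v − u = 101.2 − 51.993 = 49.207 kPa.
Stress increase at mid-clay by the 2:1 spreading method:
Δσ = qBL/((B+z)(L+z)) = 238×2.3×2.3/((2.3+5.3)(2.3+5.3)) = 21.797 kPa
Final effective stress: σ'_f = 49.207 + 21.797 = 71.004 kPa.
σ'_f = 71.004 ≤ σ'_p = 97.3 kPa, so the clay remains overconsolidated and only the recompression index applies:
S_c = C_r·H/(1+e₀)·log₁₀(σ'_f/σ'_0) = 0.029×5.6/2.11×log₁₀(71.004/49.207)
    = 0.076966 × 0.15926 = 0.01226 m

S_c ≈ 12.3 mm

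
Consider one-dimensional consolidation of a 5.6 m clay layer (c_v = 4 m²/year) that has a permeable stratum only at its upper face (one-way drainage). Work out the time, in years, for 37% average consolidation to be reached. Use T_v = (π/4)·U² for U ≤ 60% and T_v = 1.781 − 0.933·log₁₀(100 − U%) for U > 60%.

Drainage path length: H_d = H = 5.6 m (single drainage).
U ≤ 60%: T_v = (π/4)·U² = (π/4)×0.37² = 0.10752.
t = T_v·H_d²/c_v = 0.10752×5.6²/4 = 0.843 years.

t ≈ 0.843 years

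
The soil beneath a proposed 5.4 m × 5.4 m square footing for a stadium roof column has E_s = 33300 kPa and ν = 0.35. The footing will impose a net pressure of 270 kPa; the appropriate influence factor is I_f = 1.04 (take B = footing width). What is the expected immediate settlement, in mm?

Immediate (elastic) settlement: S_e = q·B·(1−ν²)/E_s · I_f.
S_e = 270 × 5.4 × (1 − 0.35²) / 33300 × 1.04
    = 270 × 5.4 × 0.8775 / 33300 × 1.04
    = 0.03996 m = 39.96 mm

S_e ≈ 40 mm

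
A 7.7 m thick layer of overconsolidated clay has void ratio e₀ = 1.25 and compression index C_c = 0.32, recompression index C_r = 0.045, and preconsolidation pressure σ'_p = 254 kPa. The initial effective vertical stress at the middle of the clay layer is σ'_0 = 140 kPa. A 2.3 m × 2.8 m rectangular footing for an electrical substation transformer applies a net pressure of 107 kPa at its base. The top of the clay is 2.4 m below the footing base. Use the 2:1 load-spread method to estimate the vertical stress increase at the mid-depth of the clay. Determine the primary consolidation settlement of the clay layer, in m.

Mid-depth of clay below the footing base: z = 2.4 + 7.7/2 = 6.25 m.
Stress increase at mid-clay by the 2:1 spreading method:
Δσ = qBL/((B+z)(L+z)) = 107×2.3×2.8/((2.3+6.25)(2.8+6.25)) = 8.9054 kPa
Final effective stress: σ'_f = 140 + 8.9054 = 148.91 kPa.
σ'_f = 148.91 ≤ σ'_p = 254 kPa, so the clay remains overconsolidated and only the recompression index applies:
S_c = C_r·H/(1+e₀)·log₁₀(σ'_f/σ'_0) = 0.045×7.7/2.25×log₁₀(148.91/140)
    = 0.154 × 0.026796 = 0.004127 m

S_c ≈ 0.00413 m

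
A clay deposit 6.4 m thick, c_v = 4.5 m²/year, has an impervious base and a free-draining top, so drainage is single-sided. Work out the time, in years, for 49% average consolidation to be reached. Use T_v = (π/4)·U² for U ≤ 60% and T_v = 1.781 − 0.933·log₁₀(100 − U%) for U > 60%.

t ≈ 1.72 years

Drainage path length: H_d = H = 6.4 m (single drainage).
U ≤ 60%: T_v = (π/4)·U² = (π/4)×0.49² = 0.18857.
t = T_v·H_d²/c_v = 0.18857×6.4²/4.5 = 1.716 years.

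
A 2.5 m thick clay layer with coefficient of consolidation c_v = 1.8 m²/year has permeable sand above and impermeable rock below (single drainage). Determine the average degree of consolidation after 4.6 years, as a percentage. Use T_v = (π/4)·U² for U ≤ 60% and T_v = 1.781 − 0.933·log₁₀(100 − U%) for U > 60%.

Drainage path length: H_d = H = 2.5 m (single drainage).
T_v = c_v·t/H_d² = 1.8×4.6/2.5² = 1.3248.
T_v = 1.3248 corresponds to the U > 60% branch:
U = 1 − 10^((1.781 − T_v)/0.933)/100 = 0.9692

U ≈ 96.9 %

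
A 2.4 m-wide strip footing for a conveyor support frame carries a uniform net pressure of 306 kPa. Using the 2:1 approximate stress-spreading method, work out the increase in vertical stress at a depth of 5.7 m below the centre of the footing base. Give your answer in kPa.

By the 2:1 method the load spreads at 1 horizontal : 2 vertical, so at depth z the loaded area has grown by z in each plan dimension:
Δσ = qB/(B+z) = 306×2.4/(2.4+5.7) = 90.667 kPa

Δσ_z ≈ 90.7 kPa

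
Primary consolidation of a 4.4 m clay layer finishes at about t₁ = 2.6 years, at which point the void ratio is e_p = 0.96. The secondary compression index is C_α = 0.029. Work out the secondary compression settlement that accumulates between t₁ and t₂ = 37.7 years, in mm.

Secondary compression: S_s = C_α·H/(1+e_p)·log₁₀(t₂/t₁)
S_s = 0.029×4.4/(1+0.96)×log₁₀(37.7/2.6)
    = 0.0651 × 1.161 = 0.07561 m

S_s ≈ 75.6 mm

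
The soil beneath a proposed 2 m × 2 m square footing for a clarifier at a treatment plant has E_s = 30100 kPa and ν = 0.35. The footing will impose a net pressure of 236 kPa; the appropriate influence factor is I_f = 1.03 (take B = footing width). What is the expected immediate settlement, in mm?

S_e ≈ 14.2 mm

Immediate (elastic) settlement: S_e = q·B·(1−ν²)/E_s · I_f.
S_e = 236 × 2 × (1 − 0.35²) / 30100 × 1.03
    = 236 × 2 × 0.8775 / 30100 × 1.03
    = 0.01417 m = 14.17 mm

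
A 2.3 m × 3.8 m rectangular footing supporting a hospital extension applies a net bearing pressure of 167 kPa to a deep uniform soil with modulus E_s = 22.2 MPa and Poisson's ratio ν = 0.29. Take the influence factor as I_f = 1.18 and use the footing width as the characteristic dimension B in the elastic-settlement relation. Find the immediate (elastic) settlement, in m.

S_e ≈ 0.0187 m

Immediate (elastic) settlement: S_e = q·B·(1−ν²)/E_s · I_f.
E_s = 22.2 MPa = 22200 kPa.
S_e = 167 × 2.3 × (1 − 0.29²) / 22200 × 1.18
    = 167 × 2.3 × 0.9159 / 22200 × 1.18
    = 0.0187 m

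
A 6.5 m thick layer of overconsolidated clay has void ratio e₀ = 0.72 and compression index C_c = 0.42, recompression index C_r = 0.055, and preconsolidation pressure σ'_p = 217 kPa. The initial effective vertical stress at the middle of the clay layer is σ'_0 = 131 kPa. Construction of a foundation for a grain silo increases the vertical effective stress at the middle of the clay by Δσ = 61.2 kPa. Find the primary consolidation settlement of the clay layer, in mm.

Final effective stress: σ'_f = 131 + 61.2 = 192.2 kPa.
σ'_f = 192.2 ≤ σ'_p = 217 kPa, so the clay remains overconsolidated and only the recompression index applies:
S_c = C_r·H/(1+e₀)·log₁₀(σ'_f/σ'_0) = 0.055×6.5/1.72×log₁₀(192.2/131)
    = 0.20785 × 0.16648 = 0.0346 m

S_c ≈ 34.6 mm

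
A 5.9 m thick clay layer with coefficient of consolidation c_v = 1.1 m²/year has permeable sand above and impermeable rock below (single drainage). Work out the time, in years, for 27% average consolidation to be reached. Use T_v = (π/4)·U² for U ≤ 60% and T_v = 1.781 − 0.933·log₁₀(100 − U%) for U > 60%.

Drainage path length: H_d = H = 5.9 m (single drainage).
U ≤ 60%: T_v = (π/4)·U² = (π/4)×0.27² = 0.057256.
t = T_v·H_d²/c_v = 0.057256×5.9²/1.1 = 1.812 years.

t ≈ 1.81 years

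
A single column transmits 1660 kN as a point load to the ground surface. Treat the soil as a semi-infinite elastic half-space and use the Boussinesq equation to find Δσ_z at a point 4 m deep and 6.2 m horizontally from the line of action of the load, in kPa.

Boussinesq vertical stress below a point load on an elastic half-space:
Δσ_z = 3P/(2πz²) · [1 + (r/z)²]^(−5/2)
r/z = 6.2/4 = 1.55; [1+(r/z)²]^(−5/2) = 0.046828.
Δσ_z = 3×1660/(2π×4²) × 0.046828 = 49.537 × 0.046828 = 2.32 kPa

Δσ_z ≈ 2.32 kPa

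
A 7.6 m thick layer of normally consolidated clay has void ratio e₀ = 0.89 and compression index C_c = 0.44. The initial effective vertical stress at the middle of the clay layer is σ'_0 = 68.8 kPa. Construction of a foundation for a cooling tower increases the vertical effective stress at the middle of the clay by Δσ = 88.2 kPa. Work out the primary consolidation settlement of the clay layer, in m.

Final effective stress: σ'_f = σ'_0 + Δσ = 68.8 + 88.2 = 157 kPa.
Normally consolidated clay, so the full stress increment lies on the virgin compression line:
S_c = C_c·H/(1+e₀)·log₁₀(σ'_f/σ'_0) = 0.44×7.6/(1+0.89)×log₁₀(157/68.8)
    = 1.7693 × 0.35831 = 0.634 m

S_c ≈ 0.634 m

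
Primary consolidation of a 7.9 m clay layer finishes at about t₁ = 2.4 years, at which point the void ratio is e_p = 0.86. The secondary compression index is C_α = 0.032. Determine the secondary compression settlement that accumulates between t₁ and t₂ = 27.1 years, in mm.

S_s ≈ 143 mm

Secondary compression: S_s = C_α·H/(1+e_p)·log₁₀(t₂/t₁)
S_s = 0.032×7.9/(1+0.86)×log₁₀(27.1/2.4)
    = 0.1359 × 1.053 = 0.1431 m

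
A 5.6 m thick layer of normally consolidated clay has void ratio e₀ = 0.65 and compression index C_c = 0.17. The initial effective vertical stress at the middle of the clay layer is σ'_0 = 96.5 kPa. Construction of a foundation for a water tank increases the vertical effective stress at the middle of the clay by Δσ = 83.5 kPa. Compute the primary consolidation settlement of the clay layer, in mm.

Final effective stress: σ'_f = σ'_0 + Δσ = 96.5 + 83.5 = 180 kPa.
Normally consolidated clay, so the full stress increment lies on the virgin compression line:
S_c = C_c·H/(1+e₀)·log₁₀(σ'_f/σ'_0) = 0.17×5.6/(1+0.65)×log₁₀(180/96.5)
    = 0.57697 × 0.27075 = 0.1562 m

S_c ≈ 156 mm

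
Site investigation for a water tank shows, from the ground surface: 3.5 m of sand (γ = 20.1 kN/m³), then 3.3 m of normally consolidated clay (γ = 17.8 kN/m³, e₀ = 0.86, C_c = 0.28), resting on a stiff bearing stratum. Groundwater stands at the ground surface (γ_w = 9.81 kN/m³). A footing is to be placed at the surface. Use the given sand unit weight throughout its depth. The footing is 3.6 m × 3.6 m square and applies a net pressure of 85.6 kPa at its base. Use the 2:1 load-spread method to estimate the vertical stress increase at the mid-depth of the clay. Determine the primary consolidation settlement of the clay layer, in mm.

Mid-depth of clay below the ground surface: z = 3.5 + 3.3/2 = 5.15 m.
Total vertical stress at mid-clay: σ_v = 20.1×3.5 + 17.8×1.65 = 99.72 kPa.
Pore pressure: u = 9.81×(5.15 − 0) = 50.522 kPa.
Initial effective stress: σ'_0 = σ_v − u = 99.72 − 50.522 = 49.198 kPa.
Stress increase at mid-clay by the 2:1 spreading method:
Δσ = qBL/((B+z)(L+z)) = 85.6×3.6×3.6/((3.6+5.15)(3.6+5.15)) = 14.49 kPa
Final effective stress: σ'_f = σ'_0 + Δσ = 49.198 + 14.49 = 63.688 kPa.
Normally consolidated clay, so the full stress increment lies on the virgin compression line:
S_c = C_c·H/(1+e₀)·log₁₀(σ'_f/σ'_0) = 0.28×3.3/(1+0.86)×log₁₀(63.688/49.198)
    = 0.49677 × 0.11211 = 0.05569 m

S_c ≈ 55.7 mm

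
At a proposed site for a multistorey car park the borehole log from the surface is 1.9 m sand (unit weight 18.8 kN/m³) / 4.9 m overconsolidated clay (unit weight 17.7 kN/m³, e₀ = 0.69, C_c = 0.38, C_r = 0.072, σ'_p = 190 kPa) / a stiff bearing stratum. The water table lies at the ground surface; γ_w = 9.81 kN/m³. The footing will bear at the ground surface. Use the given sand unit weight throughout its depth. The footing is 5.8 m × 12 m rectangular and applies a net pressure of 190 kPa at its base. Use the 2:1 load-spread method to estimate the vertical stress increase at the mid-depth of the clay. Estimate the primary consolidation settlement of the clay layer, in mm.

S_c ≈ 105 mm

Mid-depth of clay below the ground surface: z = 1.9 + 4.9/2 = 4.35 m.
Total vertical stress at mid-clay: σ_v = 18.8×1.9 + 17.7×2.45 = 79.085 kPa.
Pore pressure: u = 9.81×(4.35 − 0) = 42.673 kPa.
Initial effective stress: σ'_0 = σ_v − u = 79.085 − 42.673 = 36.412 kPa.
Stress increase at mid-clay by the 2:1 spreading method:
Δσ = qBL/((B+z)(L+z)) = 190×5.8×12/((5.8+4.35)(12+4.35)) = 79.685 kPa
Final effective stress: σ'_f = 36.412 + 79.685 = 116.1 kPa.
σ'_f = 116.1 ≤ σ'_p = 190 kPa, so the clay remains overconsolidated and only the recompression index applies:
S_c = C_r·H/(1+e₀)·log₁₀(σ'_f/σ'_0) = 0.072×4.9/1.69×log₁₀(116.1/36.412)
    = 0.20876 × 0.50359 = 0.1051 m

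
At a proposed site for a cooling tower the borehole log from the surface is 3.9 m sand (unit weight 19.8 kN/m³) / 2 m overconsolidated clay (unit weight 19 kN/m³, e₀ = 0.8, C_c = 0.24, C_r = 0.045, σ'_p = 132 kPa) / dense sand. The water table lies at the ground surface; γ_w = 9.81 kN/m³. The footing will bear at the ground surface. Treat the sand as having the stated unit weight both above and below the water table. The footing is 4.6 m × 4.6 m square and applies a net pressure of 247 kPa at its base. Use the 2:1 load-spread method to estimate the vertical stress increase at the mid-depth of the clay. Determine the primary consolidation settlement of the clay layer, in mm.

Mid-depth of clay below the ground surface: z = 3.9 + 2/2 = 4.9 m.
Total vertical stress at mid-clay: σ_v = 19.8×3.9 + 19×1 = 96.22 kPa.
Pore pressure: u = 9.81×(4.9 − 0) = 48.069 kPa.
Initial effective stress: σ'_0 = σ_v − u = 96.22 − 48.069 = 48.151 kPa.
Stress increase at mid-clay by the 2:1 spreading method:
Δσ = qBL/((B+z)(L+z)) = 247×4.6×4.6/((4.6+4.9)(4.6+4.9)) = 57.912 kPa
Final effective stress: σ'_f = 48.151 + 57.912 = 106.06 kPa.
σ'_f = 106.06 ≤ σ'_p = 132 kPa, so the clay remains overconsolidated and only the recompression index applies:
S_c = C_r·H/(1+e₀)·log₁₀(σ'_f/σ'_0) = 0.045×2/1.8×log₁₀(106.06/48.151)
    = 0.049999 × 0.34295 = 0.01715 m

S_c ≈ 17.1 mm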